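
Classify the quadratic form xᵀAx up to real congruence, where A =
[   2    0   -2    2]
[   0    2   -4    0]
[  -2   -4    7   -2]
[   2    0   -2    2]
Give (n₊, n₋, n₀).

Answer: (2, 1, 1)

Derivation:
step 0: pivot 2 → sign +
step 1: pivot 2 → sign +
step 2: pivot -3 → sign −
step 3: row/col 3 already zero → sign 0
signature = (2, 1, 1)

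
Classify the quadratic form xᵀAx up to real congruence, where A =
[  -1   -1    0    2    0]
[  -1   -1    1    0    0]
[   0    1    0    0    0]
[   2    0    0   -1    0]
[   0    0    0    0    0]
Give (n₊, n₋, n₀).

Answer: (2, 2, 1)

Derivation:
step 0: pivot -1 → sign −
step 1: pivot 2 → sign +
step 2: pivot -1/2 → sign −
step 3: pivot 3 → sign +
step 4: row/col 4 already zero → sign 0
signature = (2, 2, 1)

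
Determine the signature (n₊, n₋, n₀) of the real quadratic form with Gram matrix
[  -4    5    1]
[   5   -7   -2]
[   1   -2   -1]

Answer: (0, 2, 1)

Derivation:
step 0: pivot -4 → sign −
step 1: pivot -3/4 → sign −
step 2: row/col 2 already zero → sign 0
signature = (0, 2, 1)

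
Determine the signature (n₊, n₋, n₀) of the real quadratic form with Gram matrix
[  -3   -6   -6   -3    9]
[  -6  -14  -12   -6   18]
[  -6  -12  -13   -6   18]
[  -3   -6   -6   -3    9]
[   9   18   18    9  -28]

Answer: (0, 4, 1)

Derivation:
step 0: pivot -3 → sign −
step 1: pivot -2 → sign −
step 2: pivot -1 → sign −
step 3: pivot -1 → sign −
step 4: row/col 4 already zero → sign 0
signature = (0, 4, 1)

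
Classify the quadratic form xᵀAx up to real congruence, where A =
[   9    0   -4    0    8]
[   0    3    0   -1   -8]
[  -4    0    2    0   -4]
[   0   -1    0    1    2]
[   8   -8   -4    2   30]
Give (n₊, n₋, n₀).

Answer: (4, 0, 1)

Derivation:
step 0: pivot 9 → sign +
step 1: pivot 3 → sign +
step 2: pivot 2/9 → sign +
step 3: pivot 2/3 → sign +
step 4: row/col 4 already zero → sign 0
signature = (4, 0, 1)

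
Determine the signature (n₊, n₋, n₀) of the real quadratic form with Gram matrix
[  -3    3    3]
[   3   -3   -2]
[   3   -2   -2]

Answer: (1, 2, 0)

Derivation:
step 0: pivot -3 → sign −
step 1: pivot 1 → sign +
step 2: pivot -1 → sign −
signature = (1, 2, 0)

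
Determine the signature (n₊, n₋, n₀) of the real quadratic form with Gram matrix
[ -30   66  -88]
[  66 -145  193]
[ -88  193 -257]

step 0: pivot -30 → sign −
step 1: pivot 1/5 → sign +
step 2: pivot -2/3 → sign −
signature = (1, 2, 0)

Answer: (1, 2, 0)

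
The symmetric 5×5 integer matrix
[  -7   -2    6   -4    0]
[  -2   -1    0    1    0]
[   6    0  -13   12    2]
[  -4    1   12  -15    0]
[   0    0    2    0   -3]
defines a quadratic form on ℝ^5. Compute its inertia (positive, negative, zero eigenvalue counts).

Answer: (1, 4, 0)

Derivation:
step 0: pivot -7 → sign −
step 1: pivot -3/7 → sign −
step 2: pivot -1 → sign −
step 3: pivot -2 → sign −
step 4: pivot 1 → sign +
signature = (1, 4, 0)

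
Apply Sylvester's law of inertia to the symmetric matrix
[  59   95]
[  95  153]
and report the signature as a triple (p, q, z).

Answer: (2, 0, 0)

Derivation:
step 0: pivot 59 → sign +
step 1: pivot 2/59 → sign +
signature = (2, 0, 0)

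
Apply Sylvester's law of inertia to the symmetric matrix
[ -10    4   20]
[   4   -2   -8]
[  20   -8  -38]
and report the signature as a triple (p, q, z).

Answer: (1, 2, 0)

Derivation:
step 0: pivot -10 → sign −
step 1: pivot -2/5 → sign −
step 2: pivot 2 → sign +
signature = (1, 2, 0)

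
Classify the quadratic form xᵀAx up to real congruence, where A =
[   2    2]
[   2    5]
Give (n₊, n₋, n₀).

Answer: (2, 0, 0)

Derivation:
step 0: pivot 2 → sign +
step 1: pivot 3 → sign +
signature = (2, 0, 0)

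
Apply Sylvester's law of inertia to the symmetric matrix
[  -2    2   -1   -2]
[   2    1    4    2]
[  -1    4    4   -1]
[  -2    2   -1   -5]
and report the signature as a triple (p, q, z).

Answer: (2, 2, 0)

Derivation:
step 0: pivot -2 → sign −
step 1: pivot 3 → sign +
step 2: pivot 3/2 → sign +
step 3: pivot -3 → sign −
signature = (2, 2, 0)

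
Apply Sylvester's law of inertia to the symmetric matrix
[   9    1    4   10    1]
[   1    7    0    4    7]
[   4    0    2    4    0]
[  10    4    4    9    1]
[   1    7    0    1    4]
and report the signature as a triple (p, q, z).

Answer: (3, 2, 0)

Derivation:
step 0: pivot 9 → sign +
step 1: pivot 62/9 → sign +
step 2: pivot 6/31 → sign +
step 3: pivot -11/3 → sign −
step 4: pivot -6/11 → sign −
signature = (3, 2, 0)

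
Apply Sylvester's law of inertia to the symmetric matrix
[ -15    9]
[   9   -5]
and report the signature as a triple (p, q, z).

Answer: (1, 1, 0)

Derivation:
step 0: pivot -15 → sign −
step 1: pivot 2/5 → sign +
signature = (1, 1, 0)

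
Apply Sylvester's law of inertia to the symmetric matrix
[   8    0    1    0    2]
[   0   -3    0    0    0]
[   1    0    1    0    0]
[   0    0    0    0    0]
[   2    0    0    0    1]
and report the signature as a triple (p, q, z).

Answer: (3, 1, 1)

Derivation:
step 0: pivot 8 → sign +
step 1: pivot -3 → sign −
step 2: pivot 7/8 → sign +
step 3: pivot 3/7 → sign +
step 4: row/col 4 already zero → sign 0
signature = (3, 1, 1)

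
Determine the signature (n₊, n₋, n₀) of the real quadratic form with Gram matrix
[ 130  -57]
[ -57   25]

step 0: pivot 130 → sign +
step 1: pivot 1/130 → sign +
signature = (2, 0, 0)

Answer: (2, 0, 0)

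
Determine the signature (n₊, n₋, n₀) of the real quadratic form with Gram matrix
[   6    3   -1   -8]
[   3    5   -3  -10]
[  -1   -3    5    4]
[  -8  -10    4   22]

step 0: pivot 6 → sign +
step 1: pivot 7/2 → sign +
step 2: pivot 64/21 → sign +
step 3: pivot 3/16 → sign +
signature = (4, 0, 0)

Answer: (4, 0, 0)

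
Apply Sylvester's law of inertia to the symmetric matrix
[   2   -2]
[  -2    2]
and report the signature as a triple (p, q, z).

Answer: (1, 0, 1)

Derivation:
step 0: pivot 2 → sign +
step 1: row/col 1 already zero → sign 0
signature = (1, 0, 1)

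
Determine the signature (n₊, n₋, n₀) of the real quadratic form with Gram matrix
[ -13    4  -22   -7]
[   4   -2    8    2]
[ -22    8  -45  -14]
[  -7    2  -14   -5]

Answer: (0, 4, 0)

Derivation:
step 0: pivot -13 → sign −
step 1: pivot -10/13 → sign −
step 2: pivot -29/5 → sign −
step 3: pivot -6/29 → sign −
signature = (0, 4, 0)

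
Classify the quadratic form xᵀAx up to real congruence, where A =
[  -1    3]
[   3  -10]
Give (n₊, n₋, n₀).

Answer: (0, 2, 0)

Derivation:
step 0: pivot -1 → sign −
step 1: pivot -1 → sign −
signature = (0, 2, 0)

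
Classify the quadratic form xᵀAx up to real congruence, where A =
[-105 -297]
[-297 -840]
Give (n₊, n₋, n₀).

step 0: pivot -105 → sign −
step 1: pivot 3/35 → sign +
signature = (1, 1, 0)

Answer: (1, 1, 0)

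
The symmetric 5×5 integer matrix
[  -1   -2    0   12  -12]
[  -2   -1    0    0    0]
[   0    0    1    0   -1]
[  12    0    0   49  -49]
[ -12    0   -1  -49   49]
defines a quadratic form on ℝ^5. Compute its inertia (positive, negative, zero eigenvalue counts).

step 0: pivot -1 → sign −
step 1: pivot 3 → sign +
step 2: pivot 1 → sign +
step 3: pivot 1 → sign +
step 4: pivot -1 → sign −
signature = (3, 2, 0)

Answer: (3, 2, 0)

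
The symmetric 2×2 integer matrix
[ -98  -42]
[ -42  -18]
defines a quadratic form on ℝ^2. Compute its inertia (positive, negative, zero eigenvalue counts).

step 0: pivot -98 → sign −
step 1: row/col 1 already zero → sign 0
signature = (0, 1, 1)

Answer: (0, 1, 1)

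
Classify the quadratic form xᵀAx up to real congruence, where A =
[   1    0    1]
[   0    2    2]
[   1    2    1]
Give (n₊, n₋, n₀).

Answer: (2, 1, 0)

Derivation:
step 0: pivot 1 → sign +
step 1: pivot 2 → sign +
step 2: pivot -2 → sign −
signature = (2, 1, 0)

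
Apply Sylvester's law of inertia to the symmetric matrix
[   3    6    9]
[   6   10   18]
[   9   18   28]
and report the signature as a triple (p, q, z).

step 0: pivot 3 → sign +
step 1: pivot -2 → sign −
step 2: pivot 1 → sign +
signature = (2, 1, 0)

Answer: (2, 1, 0)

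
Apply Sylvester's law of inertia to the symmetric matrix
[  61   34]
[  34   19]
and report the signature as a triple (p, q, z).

step 0: pivot 61 → sign +
step 1: pivot 3/61 → sign +
signature = (2, 0, 0)

Answer: (2, 0, 0)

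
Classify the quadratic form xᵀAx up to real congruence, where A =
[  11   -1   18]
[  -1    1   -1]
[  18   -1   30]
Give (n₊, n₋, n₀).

step 0: pivot 11 → sign +
step 1: pivot 10/11 → sign +
step 2: pivot 1/10 → sign +
signature = (3, 0, 0)

Answer: (3, 0, 0)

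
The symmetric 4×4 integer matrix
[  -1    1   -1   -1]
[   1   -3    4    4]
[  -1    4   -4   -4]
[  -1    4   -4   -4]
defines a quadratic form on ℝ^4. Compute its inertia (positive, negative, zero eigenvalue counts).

step 0: pivot -1 → sign −
step 1: pivot -2 → sign −
step 2: pivot 3/2 → sign +
step 3: row/col 3 already zero → sign 0
signature = (1, 2, 1)

Answer: (1, 2, 1)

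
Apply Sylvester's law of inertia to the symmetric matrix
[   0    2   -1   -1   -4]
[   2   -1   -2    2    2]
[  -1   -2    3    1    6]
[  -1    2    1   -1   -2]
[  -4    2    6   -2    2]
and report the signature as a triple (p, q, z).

Answer: (3, 1, 1)

Derivation:
step 0: pivot -1 → sign −
step 1: pivot 4 → sign +
step 2: pivot 3/4 → sign +
step 3: pivot 2/3 → sign +
step 4: row/col 4 already zero → sign 0
signature = (3, 1, 1)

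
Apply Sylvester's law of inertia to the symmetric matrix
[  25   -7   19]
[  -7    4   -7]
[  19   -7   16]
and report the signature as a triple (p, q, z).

Answer: (3, 0, 0)

Derivation:
step 0: pivot 25 → sign +
step 1: pivot 51/25 → sign +
step 2: pivot 3/17 → sign +
signature = (3, 0, 0)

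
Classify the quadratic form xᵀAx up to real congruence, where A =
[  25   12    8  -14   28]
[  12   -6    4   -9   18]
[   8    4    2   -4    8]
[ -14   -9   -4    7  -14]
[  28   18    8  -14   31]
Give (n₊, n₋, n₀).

step 0: pivot 25 → sign +
step 1: pivot -294/25 → sign −
step 2: pivot -82/147 → sign −
step 3: pivot -3/82 → sign −
step 4: pivot 3 → sign +
signature = (2, 3, 0)

Answer: (2, 3, 0)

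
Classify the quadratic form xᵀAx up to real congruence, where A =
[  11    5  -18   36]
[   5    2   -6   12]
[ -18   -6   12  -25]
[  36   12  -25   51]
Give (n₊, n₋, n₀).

step 0: pivot 11 → sign +
step 1: pivot -3/11 → sign −
step 2: pivot 3 → sign +
step 3: pivot -1/3 → sign −
signature = (2, 2, 0)

Answer: (2, 2, 0)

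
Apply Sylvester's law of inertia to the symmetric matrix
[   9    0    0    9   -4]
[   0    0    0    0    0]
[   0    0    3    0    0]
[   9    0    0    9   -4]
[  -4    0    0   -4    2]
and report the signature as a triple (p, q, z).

Answer: (3, 0, 2)

Derivation:
step 0: pivot 9 → sign +
step 1: pivot 3 → sign +
step 2: pivot 2/9 → sign +
step 3: row/col 3 already zero → sign 0
step 4: row/col 4 already zero → sign 0
signature = (3, 0, 2)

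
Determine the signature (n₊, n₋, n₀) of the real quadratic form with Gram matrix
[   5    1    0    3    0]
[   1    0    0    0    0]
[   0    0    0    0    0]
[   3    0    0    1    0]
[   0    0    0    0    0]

Answer: (2, 1, 2)

Derivation:
step 0: pivot 5 → sign +
step 1: pivot -1/5 → sign −
step 2: pivot 1 → sign +
step 3: row/col 3 already zero → sign 0
step 4: row/col 4 already zero → sign 0
signature = (2, 1, 2)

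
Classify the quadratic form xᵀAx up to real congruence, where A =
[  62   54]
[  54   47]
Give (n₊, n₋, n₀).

step 0: pivot 62 → sign +
step 1: pivot -1/31 → sign −
signature = (1, 1, 0)

Answer: (1, 1, 0)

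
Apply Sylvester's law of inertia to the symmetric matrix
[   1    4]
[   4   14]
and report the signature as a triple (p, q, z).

Answer: (1, 1, 0)

Derivation:
step 0: pivot 1 → sign +
step 1: pivot -2 → sign −
signature = (1, 1, 0)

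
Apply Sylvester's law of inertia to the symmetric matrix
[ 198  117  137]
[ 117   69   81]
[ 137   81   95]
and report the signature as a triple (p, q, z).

step 0: pivot 198 → sign +
step 1: pivot -3/22 → sign −
step 2: pivot 2/9 → sign +
signature = (2, 1, 0)

Answer: (2, 1, 0)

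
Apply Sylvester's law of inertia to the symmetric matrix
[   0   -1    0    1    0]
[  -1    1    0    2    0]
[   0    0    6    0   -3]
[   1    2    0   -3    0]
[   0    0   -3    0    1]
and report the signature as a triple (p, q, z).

step 0: pivot 1 → sign +
step 1: pivot -1 → sign −
step 2: pivot 6 → sign +
step 3: pivot 2 → sign +
step 4: pivot -1/2 → sign −
signature = (3, 2, 0)

Answer: (3, 2, 0)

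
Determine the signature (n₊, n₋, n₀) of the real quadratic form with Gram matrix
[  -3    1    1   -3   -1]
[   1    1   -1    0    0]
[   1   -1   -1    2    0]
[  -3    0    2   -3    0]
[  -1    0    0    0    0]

Answer: (2, 3, 0)

Derivation:
step 0: pivot -3 → sign −
step 1: pivot 4/3 → sign +
step 2: pivot -1 → sign −
step 3: pivot -1/2 → sign −
step 4: pivot 1 → sign +
signature = (2, 3, 0)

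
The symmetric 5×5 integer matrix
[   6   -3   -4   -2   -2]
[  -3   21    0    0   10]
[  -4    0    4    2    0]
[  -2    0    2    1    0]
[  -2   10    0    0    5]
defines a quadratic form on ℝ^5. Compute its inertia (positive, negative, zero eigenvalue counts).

Answer: (4, 0, 1)

Derivation:
step 0: pivot 6 → sign +
step 1: pivot 39/2 → sign +
step 2: pivot 44/39 → sign +
step 3: pivot 1/33 → sign +
step 4: row/col 4 already zero → sign 0
signature = (4, 0, 1)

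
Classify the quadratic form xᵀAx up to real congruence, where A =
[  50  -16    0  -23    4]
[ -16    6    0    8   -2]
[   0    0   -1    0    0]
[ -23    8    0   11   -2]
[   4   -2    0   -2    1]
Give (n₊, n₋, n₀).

Answer: (3, 2, 0)

Derivation:
step 0: pivot 50 → sign +
step 1: pivot 22/25 → sign +
step 2: pivot -1 → sign −
step 3: pivot -1/22 → sign −
step 4: pivot 3 → sign +
signature = (3, 2, 0)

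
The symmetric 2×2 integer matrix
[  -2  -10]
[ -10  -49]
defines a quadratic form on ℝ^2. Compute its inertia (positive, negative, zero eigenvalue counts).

step 0: pivot -2 → sign −
step 1: pivot 1 → sign +
signature = (1, 1, 0)

Answer: (1, 1, 0)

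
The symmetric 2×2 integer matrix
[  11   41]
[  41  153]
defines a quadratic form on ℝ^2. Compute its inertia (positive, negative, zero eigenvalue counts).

step 0: pivot 11 → sign +
step 1: pivot 2/11 → sign +
signature = (2, 0, 0)

Answer: (2, 0, 0)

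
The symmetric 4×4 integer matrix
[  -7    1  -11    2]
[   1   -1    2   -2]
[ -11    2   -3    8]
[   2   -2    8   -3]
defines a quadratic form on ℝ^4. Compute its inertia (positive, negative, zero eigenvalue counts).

Answer: (1, 3, 0)

Derivation:
step 0: pivot -7 → sign −
step 1: pivot -6/7 → sign −
step 2: pivot 29/2 → sign +
step 3: pivot -3/29 → sign −
signature = (1, 3, 0)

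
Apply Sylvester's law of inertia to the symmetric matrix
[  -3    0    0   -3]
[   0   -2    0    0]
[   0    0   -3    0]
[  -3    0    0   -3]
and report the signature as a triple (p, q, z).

Answer: (0, 3, 1)

Derivation:
step 0: pivot -3 → sign −
step 1: pivot -2 → sign −
step 2: pivot -3 → sign −
step 3: row/col 3 already zero → sign 0
signature = (0, 3, 1)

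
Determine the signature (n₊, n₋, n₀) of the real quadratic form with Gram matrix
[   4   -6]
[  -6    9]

step 0: pivot 4 → sign +
step 1: row/col 1 already zero → sign 0
signature = (1, 0, 1)

Answer: (1, 0, 1)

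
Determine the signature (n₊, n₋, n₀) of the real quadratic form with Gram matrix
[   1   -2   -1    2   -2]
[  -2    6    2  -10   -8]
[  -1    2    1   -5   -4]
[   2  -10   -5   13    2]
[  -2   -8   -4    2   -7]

step 0: pivot 1 → sign +
step 1: pivot 2 → sign +
step 2: pivot -9 → sign −
step 3: pivot 1 → sign +
step 4: pivot 1 → sign +
signature = (4, 1, 0)

Answer: (4, 1, 0)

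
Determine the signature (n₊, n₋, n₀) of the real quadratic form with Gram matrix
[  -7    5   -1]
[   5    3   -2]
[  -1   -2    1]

Answer: (2, 1, 0)

Derivation:
step 0: pivot -7 → sign −
step 1: pivot 46/7 → sign +
step 2: pivot 1/46 → sign +
signature = (2, 1, 0)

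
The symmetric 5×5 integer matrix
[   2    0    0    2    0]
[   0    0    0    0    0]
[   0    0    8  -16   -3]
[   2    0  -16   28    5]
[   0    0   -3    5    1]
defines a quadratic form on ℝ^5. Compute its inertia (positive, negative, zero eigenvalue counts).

step 0: pivot 2 → sign +
step 1: pivot 8 → sign +
step 2: pivot -6 → sign −
step 3: pivot 1/24 → sign +
step 4: row/col 4 already zero → sign 0
signature = (3, 1, 1)

Answer: (3, 1, 1)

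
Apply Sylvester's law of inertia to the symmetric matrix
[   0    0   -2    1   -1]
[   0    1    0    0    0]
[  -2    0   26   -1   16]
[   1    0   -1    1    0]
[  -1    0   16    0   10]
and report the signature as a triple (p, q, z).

Answer: (3, 2, 0)

Derivation:
step 0: pivot 1 → sign +
step 1: pivot 26 → sign +
step 2: pivot -2/13 → sign −
step 3: pivot 13/2 → sign +
step 4: pivot -3/26 → sign −
signature = (3, 2, 0)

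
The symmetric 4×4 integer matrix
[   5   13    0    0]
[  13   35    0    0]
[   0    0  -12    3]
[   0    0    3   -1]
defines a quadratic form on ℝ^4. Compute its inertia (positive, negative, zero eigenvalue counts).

Answer: (2, 2, 0)

Derivation:
step 0: pivot 5 → sign +
step 1: pivot 6/5 → sign +
step 2: pivot -12 → sign −
step 3: pivot -1/4 → sign −
signature = (2, 2, 0)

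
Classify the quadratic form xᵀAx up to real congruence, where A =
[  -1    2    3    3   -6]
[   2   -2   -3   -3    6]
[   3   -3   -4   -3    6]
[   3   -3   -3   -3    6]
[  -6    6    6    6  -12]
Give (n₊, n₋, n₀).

Answer: (2, 2, 1)

Derivation:
step 0: pivot -1 → sign −
step 1: pivot 2 → sign +
step 2: pivot 1/2 → sign +
step 3: pivot -3 → sign −
step 4: row/col 4 already zero → sign 0
signature = (2, 2, 1)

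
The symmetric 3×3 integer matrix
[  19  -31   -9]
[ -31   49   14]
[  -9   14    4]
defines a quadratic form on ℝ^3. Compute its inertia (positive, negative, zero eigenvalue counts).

step 0: pivot 19 → sign +
step 1: pivot -30/19 → sign −
step 2: pivot 1/30 → sign +
signature = (2, 1, 0)

Answer: (2, 1, 0)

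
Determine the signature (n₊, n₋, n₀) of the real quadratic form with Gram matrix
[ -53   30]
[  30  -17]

Answer: (0, 2, 0)

Derivation:
step 0: pivot -53 → sign −
step 1: pivot -1/53 → sign −
signature = (0, 2, 0)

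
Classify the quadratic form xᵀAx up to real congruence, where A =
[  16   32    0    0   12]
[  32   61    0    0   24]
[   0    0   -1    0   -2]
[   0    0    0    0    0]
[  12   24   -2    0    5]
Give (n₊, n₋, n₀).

step 0: pivot 16 → sign +
step 1: pivot -3 → sign −
step 2: pivot -1 → sign −
step 3: row/col 3 already zero → sign 0
step 4: row/col 4 already zero → sign 0
signature = (1, 2, 2)

Answer: (1, 2, 2)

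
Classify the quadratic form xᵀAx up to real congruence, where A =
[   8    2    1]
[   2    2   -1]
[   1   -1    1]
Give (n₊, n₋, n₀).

Answer: (2, 1, 0)

Derivation:
step 0: pivot 8 → sign +
step 1: pivot 3/2 → sign +
step 2: pivot -1/6 → sign −
signature = (2, 1, 0)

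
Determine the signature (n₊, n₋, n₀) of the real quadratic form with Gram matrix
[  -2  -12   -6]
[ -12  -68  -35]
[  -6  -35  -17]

step 0: pivot -2 → sign −
step 1: pivot 4 → sign +
step 2: pivot 3/4 → sign +
signature = (2, 1, 0)

Answer: (2, 1, 0)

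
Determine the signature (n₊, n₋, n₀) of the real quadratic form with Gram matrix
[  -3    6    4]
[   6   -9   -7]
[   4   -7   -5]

step 0: pivot -3 → sign −
step 1: pivot 3 → sign +
step 2: row/col 2 already zero → sign 0
signature = (1, 1, 1)

Answer: (1, 1, 1)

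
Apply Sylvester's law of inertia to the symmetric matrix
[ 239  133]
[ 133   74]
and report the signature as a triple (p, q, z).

step 0: pivot 239 → sign +
step 1: pivot -3/239 → sign −
signature = (1, 1, 0)

Answer: (1, 1, 0)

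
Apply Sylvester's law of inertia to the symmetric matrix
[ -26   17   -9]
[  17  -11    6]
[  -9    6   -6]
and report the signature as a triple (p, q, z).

Answer: (1, 2, 0)

Derivation:
step 0: pivot -26 → sign −
step 1: pivot 3/26 → sign +
step 2: pivot -3 → sign −
signature = (1, 2, 0)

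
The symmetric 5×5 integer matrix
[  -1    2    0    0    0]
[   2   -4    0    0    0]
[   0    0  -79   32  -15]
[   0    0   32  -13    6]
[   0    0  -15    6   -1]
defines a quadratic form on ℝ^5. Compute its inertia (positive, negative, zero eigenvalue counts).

Answer: (1, 3, 1)

Derivation:
step 0: pivot -1 → sign −
step 1: pivot -79 → sign −
step 2: pivot -3/79 → sign −
step 3: pivot 2 → sign +
step 4: row/col 4 already zero → sign 0
signature = (1, 3, 1)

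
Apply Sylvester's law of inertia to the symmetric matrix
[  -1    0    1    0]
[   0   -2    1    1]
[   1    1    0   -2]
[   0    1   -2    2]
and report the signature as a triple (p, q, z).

Answer: (2, 2, 0)

Derivation:
step 0: pivot -1 → sign −
step 1: pivot -2 → sign −
step 2: pivot 3/2 → sign +
step 3: pivot 1 → sign +
signature = (2, 2, 0)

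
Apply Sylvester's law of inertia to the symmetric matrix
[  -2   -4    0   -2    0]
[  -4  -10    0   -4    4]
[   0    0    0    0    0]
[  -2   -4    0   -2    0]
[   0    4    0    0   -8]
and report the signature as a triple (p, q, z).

step 0: pivot -2 → sign −
step 1: pivot -2 → sign −
step 2: row/col 2 already zero → sign 0
step 3: row/col 3 already zero → sign 0
step 4: row/col 4 already zero → sign 0
signature = (0, 2, 3)

Answer: (0, 2, 3)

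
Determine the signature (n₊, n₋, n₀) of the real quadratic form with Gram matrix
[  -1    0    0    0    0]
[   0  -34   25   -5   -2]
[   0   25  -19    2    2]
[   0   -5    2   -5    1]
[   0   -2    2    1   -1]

step 0: pivot -1 → sign −
step 1: pivot -34 → sign −
step 2: pivot -21/34 → sign −
step 3: pivot 2/7 → sign +
step 4: pivot -1/2 → sign −
signature = (1, 4, 0)

Answer: (1, 4, 0)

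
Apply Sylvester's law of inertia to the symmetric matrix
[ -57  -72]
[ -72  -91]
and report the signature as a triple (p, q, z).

step 0: pivot -57 → sign −
step 1: pivot -1/19 → sign −
signature = (0, 2, 0)

Answer: (0, 2, 0)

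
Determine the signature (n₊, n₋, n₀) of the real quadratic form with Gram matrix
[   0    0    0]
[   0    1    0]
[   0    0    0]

Answer: (1, 0, 2)

Derivation:
step 0: pivot 1 → sign +
step 1: row/col 1 already zero → sign 0
step 2: row/col 2 already zero → sign 0
signature = (1, 0, 2)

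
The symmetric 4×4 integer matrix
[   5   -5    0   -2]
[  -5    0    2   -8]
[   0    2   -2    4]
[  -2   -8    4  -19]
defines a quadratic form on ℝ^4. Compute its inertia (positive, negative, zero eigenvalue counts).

Answer: (2, 2, 0)

Derivation:
step 0: pivot 5 → sign +
step 1: pivot -5 → sign −
step 2: pivot -6/5 → sign −
step 3: pivot 1/5 → sign +
signature = (2, 2, 0)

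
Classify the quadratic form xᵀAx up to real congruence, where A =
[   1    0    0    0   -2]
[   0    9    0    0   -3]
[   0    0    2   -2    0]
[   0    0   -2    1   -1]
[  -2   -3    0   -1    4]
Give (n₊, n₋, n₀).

step 0: pivot 1 → sign +
step 1: pivot 9 → sign +
step 2: pivot 2 → sign +
step 3: pivot -1 → sign −
step 4: row/col 4 already zero → sign 0
signature = (3, 1, 1)

Answer: (3, 1, 1)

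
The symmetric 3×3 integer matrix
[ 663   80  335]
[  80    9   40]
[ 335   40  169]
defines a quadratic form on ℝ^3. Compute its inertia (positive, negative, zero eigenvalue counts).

Answer: (2, 1, 0)

Derivation:
step 0: pivot 663 → sign +
step 1: pivot -433/663 → sign −
step 2: pivot 2/433 → sign +
signature = (2, 1, 0)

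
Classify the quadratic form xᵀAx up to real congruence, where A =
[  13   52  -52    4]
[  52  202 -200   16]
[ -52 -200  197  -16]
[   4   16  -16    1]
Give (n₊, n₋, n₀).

step 0: pivot 13 → sign +
step 1: pivot -6 → sign −
step 2: pivot -1/3 → sign −
step 3: pivot -3/13 → sign −
signature = (1, 3, 0)

Answer: (1, 3, 0)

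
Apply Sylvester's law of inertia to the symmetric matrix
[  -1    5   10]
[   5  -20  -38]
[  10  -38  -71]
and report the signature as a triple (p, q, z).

step 0: pivot -1 → sign −
step 1: pivot 5 → sign +
step 2: pivot 1/5 → sign +
signature = (2, 1, 0)

Answer: (2, 1, 0)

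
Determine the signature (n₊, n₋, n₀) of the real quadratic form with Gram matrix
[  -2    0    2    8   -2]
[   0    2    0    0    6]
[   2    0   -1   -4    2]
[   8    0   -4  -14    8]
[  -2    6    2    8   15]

Answer: (3, 2, 0)

Derivation:
step 0: pivot -2 → sign −
step 1: pivot 2 → sign +
step 2: pivot 1 → sign +
step 3: pivot 2 → sign +
step 4: pivot -1 → sign −
signature = (3, 2, 0)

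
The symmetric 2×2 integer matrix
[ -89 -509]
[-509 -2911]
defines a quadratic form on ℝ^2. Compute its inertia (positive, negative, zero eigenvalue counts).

Answer: (1, 1, 0)

Derivation:
step 0: pivot -89 → sign −
step 1: pivot 2/89 → sign +
signature = (1, 1, 0)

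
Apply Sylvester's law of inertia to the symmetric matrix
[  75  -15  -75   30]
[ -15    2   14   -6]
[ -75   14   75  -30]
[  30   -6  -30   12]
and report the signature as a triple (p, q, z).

Answer: (2, 1, 1)

Derivation:
step 0: pivot 75 → sign +
step 1: pivot -1 → sign −
step 2: pivot 1 → sign +
step 3: row/col 3 already zero → sign 0
signature = (2, 1, 1)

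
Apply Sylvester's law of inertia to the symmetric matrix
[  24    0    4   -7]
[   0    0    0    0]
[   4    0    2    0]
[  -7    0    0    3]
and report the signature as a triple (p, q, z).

step 0: pivot 24 → sign +
step 1: pivot 4/3 → sign +
step 2: pivot -1/16 → sign −
step 3: row/col 3 already zero → sign 0
signature = (2, 1, 1)

Answer: (2, 1, 1)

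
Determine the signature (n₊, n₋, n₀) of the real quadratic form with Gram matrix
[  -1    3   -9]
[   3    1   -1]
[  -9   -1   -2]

Answer: (2, 1, 0)

Derivation:
step 0: pivot -1 → sign −
step 1: pivot 10 → sign +
step 2: pivot 3/5 → sign +
signature = (2, 1, 0)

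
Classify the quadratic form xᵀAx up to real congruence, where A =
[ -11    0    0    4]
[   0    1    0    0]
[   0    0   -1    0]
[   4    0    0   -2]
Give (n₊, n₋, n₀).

Answer: (1, 3, 0)

Derivation:
step 0: pivot -11 → sign −
step 1: pivot 1 → sign +
step 2: pivot -1 → sign −
step 3: pivot -6/11 → sign −
signature = (1, 3, 0)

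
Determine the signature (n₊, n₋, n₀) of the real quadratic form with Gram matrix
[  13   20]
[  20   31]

step 0: pivot 13 → sign +
step 1: pivot 3/13 → sign +
signature = (2, 0, 0)

Answer: (2, 0, 0)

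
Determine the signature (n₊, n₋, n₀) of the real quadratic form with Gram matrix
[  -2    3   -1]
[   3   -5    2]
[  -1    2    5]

Answer: (1, 2, 0)

Derivation:
step 0: pivot -2 → sign −
step 1: pivot -1/2 → sign −
step 2: pivot 6 → sign +
signature = (1, 2, 0)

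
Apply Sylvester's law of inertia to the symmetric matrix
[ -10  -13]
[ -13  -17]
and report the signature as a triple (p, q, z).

step 0: pivot -10 → sign −
step 1: pivot -1/10 → sign −
signature = (0, 2, 0)

Answer: (0, 2, 0)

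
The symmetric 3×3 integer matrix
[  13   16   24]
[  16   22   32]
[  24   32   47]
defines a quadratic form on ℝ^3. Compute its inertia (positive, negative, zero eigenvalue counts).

step 0: pivot 13 → sign +
step 1: pivot 30/13 → sign +
step 2: pivot 1/15 → sign +
signature = (3, 0, 0)

Answer: (3, 0, 0)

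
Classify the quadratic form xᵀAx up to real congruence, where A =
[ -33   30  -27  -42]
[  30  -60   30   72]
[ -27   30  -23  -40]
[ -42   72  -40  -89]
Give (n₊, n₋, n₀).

step 0: pivot -33 → sign −
step 1: pivot -360/11 → sign −
step 2: pivot -3/5 → sign −
step 3: row/col 3 already zero → sign 0
signature = (0, 3, 1)

Answer: (0, 3, 1)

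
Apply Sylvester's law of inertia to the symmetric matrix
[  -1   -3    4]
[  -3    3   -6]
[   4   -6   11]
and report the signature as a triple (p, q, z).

step 0: pivot -1 → sign −
step 1: pivot 12 → sign +
step 2: row/col 2 already zero → sign 0
signature = (1, 1, 1)

Answer: (1, 1, 1)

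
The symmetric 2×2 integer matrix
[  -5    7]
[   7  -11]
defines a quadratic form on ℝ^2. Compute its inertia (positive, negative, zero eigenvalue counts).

step 0: pivot -5 → sign −
step 1: pivot -6/5 → sign −
signature = (0, 2, 0)

Answer: (0, 2, 0)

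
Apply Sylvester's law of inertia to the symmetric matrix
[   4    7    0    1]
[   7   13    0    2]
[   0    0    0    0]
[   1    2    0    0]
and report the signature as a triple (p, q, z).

Answer: (2, 1, 1)

Derivation:
step 0: pivot 4 → sign +
step 1: pivot 3/4 → sign +
step 2: pivot -1/3 → sign −
step 3: row/col 3 already zero → sign 0
signature = (2, 1, 1)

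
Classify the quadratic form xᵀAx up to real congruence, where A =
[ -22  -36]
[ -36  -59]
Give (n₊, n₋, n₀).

Answer: (0, 2, 0)

Derivation:
step 0: pivot -22 → sign −
step 1: pivot -1/11 → sign −
signature = (0, 2, 0)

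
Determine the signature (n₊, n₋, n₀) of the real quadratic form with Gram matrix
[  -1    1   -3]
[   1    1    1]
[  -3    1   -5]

step 0: pivot -1 → sign −
step 1: pivot 2 → sign +
step 2: pivot 2 → sign +
signature = (2, 1, 0)

Answer: (2, 1, 0)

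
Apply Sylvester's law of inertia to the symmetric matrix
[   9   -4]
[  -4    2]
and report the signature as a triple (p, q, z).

step 0: pivot 9 → sign +
step 1: pivot 2/9 → sign +
signature = (2, 0, 0)

Answer: (2, 0, 0)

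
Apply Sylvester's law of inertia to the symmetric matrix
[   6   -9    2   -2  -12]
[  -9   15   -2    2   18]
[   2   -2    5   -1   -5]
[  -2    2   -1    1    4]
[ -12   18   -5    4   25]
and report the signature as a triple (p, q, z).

Answer: (4, 1, 0)

Derivation:
step 0: pivot 6 → sign +
step 1: pivot 3/2 → sign +
step 2: pivot 11/3 → sign +
step 3: pivot -4/11 → sign −
step 4: pivot 3/4 → sign +
signature = (4, 1, 0)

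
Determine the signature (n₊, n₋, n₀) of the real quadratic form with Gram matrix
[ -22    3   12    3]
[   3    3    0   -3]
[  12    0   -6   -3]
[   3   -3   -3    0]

Answer: (1, 3, 0)

Derivation:
step 0: pivot -22 → sign −
step 1: pivot 75/22 → sign +
step 2: pivot -6/25 → sign −
step 3: pivot -3/2 → sign −
signature = (1, 3, 0)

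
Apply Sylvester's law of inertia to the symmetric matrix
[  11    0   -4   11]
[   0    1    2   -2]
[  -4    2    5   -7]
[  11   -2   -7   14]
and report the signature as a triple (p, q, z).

Answer: (3, 1, 0)

Derivation:
step 0: pivot 11 → sign +
step 1: pivot 1 → sign +
step 2: pivot -5/11 → sign −
step 3: pivot 6/5 → sign +
signature = (3, 1, 0)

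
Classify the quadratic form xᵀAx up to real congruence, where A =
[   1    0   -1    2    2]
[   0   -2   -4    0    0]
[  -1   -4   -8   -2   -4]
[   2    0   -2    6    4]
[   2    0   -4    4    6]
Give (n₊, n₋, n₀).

step 0: pivot 1 → sign +
step 1: pivot -2 → sign −
step 2: pivot -1 → sign −
step 3: pivot 2 → sign +
step 4: pivot 6 → sign +
signature = (3, 2, 0)

Answer: (3, 2, 0)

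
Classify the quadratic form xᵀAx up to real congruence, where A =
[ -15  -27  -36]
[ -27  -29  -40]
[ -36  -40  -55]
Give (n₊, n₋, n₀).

step 0: pivot -15 → sign −
step 1: pivot 98/5 → sign +
step 2: pivot 1/49 → sign +
signature = (2, 1, 0)

Answer: (2, 1, 0)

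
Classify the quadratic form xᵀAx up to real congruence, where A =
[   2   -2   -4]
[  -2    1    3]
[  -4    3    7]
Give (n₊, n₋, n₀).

step 0: pivot 2 → sign +
step 1: pivot -1 → sign −
step 2: row/col 2 already zero → sign 0
signature = (1, 1, 1)

Answer: (1, 1, 1)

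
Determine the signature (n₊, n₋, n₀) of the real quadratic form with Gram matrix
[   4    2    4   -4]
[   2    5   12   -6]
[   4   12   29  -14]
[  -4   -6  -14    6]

step 0: pivot 4 → sign +
step 1: pivot 4 → sign +
step 2: pivot -2 → sign −
step 3: row/col 3 already zero → sign 0
signature = (2, 1, 1)

Answer: (2, 1, 1)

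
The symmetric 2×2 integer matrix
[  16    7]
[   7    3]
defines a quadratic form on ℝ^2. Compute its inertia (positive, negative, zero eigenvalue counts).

step 0: pivot 16 → sign +
step 1: pivot -1/16 → sign −
signature = (1, 1, 0)

Answer: (1, 1, 0)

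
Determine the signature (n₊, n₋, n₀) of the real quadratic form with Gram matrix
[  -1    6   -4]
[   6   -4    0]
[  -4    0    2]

step 0: pivot -1 → sign −
step 1: pivot 32 → sign +
step 2: row/col 2 already zero → sign 0
signature = (1, 1, 1)

Answer: (1, 1, 1)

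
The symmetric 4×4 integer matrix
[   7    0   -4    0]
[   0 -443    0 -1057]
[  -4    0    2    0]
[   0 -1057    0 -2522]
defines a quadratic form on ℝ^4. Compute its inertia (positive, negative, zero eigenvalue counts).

step 0: pivot 7 → sign +
step 1: pivot -443 → sign −
step 2: pivot -2/7 → sign −
step 3: pivot 3/443 → sign +
signature = (2, 2, 0)

Answer: (2, 2, 0)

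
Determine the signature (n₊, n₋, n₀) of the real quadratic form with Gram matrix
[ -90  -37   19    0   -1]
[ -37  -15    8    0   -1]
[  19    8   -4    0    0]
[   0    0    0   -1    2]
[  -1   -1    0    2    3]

Answer: (2, 3, 0)

Derivation:
step 0: pivot -90 → sign −
step 1: pivot 19/90 → sign +
step 2: pivot -3/19 → sign −
step 3: pivot -1 → sign −
step 4: pivot 6 → sign +
signature = (2, 3, 0)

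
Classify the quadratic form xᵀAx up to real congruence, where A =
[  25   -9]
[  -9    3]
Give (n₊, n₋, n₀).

step 0: pivot 25 → sign +
step 1: pivot -6/25 → sign −
signature = (1, 1, 0)

Answer: (1, 1, 0)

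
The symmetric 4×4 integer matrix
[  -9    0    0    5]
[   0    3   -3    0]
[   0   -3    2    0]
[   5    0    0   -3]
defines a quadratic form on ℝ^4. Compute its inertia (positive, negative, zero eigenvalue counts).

step 0: pivot -9 → sign −
step 1: pivot 3 → sign +
step 2: pivot -1 → sign −
step 3: pivot -2/9 → sign −
signature = (1, 3, 0)

Answer: (1, 3, 0)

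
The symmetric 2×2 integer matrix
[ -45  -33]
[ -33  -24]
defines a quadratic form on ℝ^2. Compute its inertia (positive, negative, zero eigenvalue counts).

Answer: (1, 1, 0)

Derivation:
step 0: pivot -45 → sign −
step 1: pivot 1/5 → sign +
signature = (1, 1, 0)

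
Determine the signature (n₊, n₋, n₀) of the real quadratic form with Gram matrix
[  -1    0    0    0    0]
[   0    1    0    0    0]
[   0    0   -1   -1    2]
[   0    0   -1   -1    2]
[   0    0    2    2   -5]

Answer: (1, 3, 1)

Derivation:
step 0: pivot -1 → sign −
step 1: pivot 1 → sign +
step 2: pivot -1 → sign −
step 3: pivot -1 → sign −
step 4: row/col 4 already zero → sign 0
signature = (1, 3, 1)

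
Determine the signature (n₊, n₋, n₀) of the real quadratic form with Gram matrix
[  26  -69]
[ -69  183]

Answer: (1, 1, 0)

Derivation:
step 0: pivot 26 → sign +
step 1: pivot -3/26 → sign −
signature = (1, 1, 0)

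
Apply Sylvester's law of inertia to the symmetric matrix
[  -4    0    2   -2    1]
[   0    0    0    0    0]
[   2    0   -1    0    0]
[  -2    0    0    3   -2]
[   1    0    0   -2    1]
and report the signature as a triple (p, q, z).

Answer: (1, 3, 1)

Derivation:
step 0: pivot -4 → sign −
step 1: pivot 4 → sign +
step 2: pivot -1/4 → sign −
step 3: pivot -1/4 → sign −
step 4: row/col 4 already zero → sign 0
signature = (1, 3, 1)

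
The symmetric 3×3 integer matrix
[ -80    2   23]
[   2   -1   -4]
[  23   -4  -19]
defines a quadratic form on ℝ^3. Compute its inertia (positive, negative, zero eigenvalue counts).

step 0: pivot -80 → sign −
step 1: pivot -19/20 → sign −
step 2: pivot -3/76 → sign −
signature = (0, 3, 0)

Answer: (0, 3, 0)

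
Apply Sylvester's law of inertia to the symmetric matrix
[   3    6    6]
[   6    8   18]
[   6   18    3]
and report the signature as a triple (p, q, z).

step 0: pivot 3 → sign +
step 1: pivot -4 → sign −
step 2: row/col 2 already zero → sign 0
signature = (1, 1, 1)

Answer: (1, 1, 1)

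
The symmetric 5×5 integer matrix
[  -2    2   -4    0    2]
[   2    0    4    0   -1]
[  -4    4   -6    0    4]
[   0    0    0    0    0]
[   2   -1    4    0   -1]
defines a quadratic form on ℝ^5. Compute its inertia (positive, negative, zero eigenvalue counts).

step 0: pivot -2 → sign −
step 1: pivot 2 → sign +
step 2: pivot 2 → sign +
step 3: pivot 1/2 → sign +
step 4: row/col 4 already zero → sign 0
signature = (3, 1, 1)

Answer: (3, 1, 1)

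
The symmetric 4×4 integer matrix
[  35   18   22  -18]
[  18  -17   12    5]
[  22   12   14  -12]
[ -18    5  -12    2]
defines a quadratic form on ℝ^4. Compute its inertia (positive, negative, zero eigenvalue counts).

Answer: (2, 2, 0)

Derivation:
step 0: pivot 35 → sign +
step 1: pivot -919/35 → sign −
step 2: pivot 174/919 → sign +
step 3: pivot -1/29 → sign −
signature = (2, 2, 0)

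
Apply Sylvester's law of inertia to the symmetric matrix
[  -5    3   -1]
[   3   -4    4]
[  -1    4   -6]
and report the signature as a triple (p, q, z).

step 0: pivot -5 → sign −
step 1: pivot -11/5 → sign −
step 2: pivot -6/11 → sign −
signature = (0, 3, 0)

Answer: (0, 3, 0)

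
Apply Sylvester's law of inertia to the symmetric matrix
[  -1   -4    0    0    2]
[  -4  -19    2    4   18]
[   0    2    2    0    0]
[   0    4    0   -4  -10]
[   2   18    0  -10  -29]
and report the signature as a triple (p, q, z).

step 0: pivot -1 → sign −
step 1: pivot -3 → sign −
step 2: pivot 10/3 → sign +
step 3: pivot -4/5 → sign −
step 4: row/col 4 already zero → sign 0
signature = (1, 3, 1)

Answer: (1, 3, 1)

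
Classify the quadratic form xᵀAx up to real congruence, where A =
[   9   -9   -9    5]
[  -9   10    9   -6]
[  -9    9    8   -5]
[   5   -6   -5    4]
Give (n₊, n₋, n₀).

Answer: (3, 1, 0)

Derivation:
step 0: pivot 9 → sign +
step 1: pivot 1 → sign +
step 2: pivot -1 → sign −
step 3: pivot 2/9 → sign +
signature = (3, 1, 0)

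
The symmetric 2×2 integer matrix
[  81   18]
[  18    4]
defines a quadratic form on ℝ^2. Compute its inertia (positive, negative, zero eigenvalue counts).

step 0: pivot 81 → sign +
step 1: row/col 1 already zero → sign 0
signature = (1, 0, 1)

Answer: (1, 0, 1)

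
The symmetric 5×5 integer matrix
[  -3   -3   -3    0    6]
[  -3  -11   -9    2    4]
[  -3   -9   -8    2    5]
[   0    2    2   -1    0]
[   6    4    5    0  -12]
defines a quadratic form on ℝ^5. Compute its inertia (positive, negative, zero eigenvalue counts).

step 0: pivot -3 → sign −
step 1: pivot -8 → sign −
step 2: pivot -1/2 → sign −
step 3: pivot 1 → sign +
step 4: row/col 4 already zero → sign 0
signature = (1, 3, 1)

Answer: (1, 3, 1)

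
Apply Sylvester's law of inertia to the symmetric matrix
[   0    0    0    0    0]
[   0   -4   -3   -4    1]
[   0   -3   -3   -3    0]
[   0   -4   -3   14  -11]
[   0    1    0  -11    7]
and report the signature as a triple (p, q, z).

Answer: (1, 2, 2)

Derivation:
step 0: pivot -4 → sign −
step 1: pivot -3/4 → sign −
step 2: pivot 18 → sign +
step 3: row/col 3 already zero → sign 0
step 4: row/col 4 already zero → sign 0
signature = (1, 2, 2)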